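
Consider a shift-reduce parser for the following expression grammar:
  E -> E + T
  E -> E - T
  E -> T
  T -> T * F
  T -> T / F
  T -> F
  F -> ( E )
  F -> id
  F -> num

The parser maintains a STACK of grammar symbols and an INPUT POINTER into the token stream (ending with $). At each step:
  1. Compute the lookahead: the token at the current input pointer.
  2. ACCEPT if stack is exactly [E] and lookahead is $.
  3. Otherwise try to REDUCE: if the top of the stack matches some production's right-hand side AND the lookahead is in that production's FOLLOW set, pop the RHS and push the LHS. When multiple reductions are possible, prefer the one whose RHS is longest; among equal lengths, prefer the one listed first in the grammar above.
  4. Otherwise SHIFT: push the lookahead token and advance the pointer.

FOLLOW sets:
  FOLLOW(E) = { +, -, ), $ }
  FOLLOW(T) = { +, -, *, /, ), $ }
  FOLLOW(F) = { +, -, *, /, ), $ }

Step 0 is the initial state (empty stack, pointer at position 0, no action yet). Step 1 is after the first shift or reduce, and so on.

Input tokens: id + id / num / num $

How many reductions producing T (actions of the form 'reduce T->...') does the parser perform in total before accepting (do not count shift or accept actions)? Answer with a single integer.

Step 1: shift id. Stack=[id] ptr=1 lookahead=+ remaining=[+ id / num / num $]
Step 2: reduce F->id. Stack=[F] ptr=1 lookahead=+ remaining=[+ id / num / num $]
Step 3: reduce T->F. Stack=[T] ptr=1 lookahead=+ remaining=[+ id / num / num $]
Step 4: reduce E->T. Stack=[E] ptr=1 lookahead=+ remaining=[+ id / num / num $]
Step 5: shift +. Stack=[E +] ptr=2 lookahead=id remaining=[id / num / num $]
Step 6: shift id. Stack=[E + id] ptr=3 lookahead=/ remaining=[/ num / num $]
Step 7: reduce F->id. Stack=[E + F] ptr=3 lookahead=/ remaining=[/ num / num $]
Step 8: reduce T->F. Stack=[E + T] ptr=3 lookahead=/ remaining=[/ num / num $]
Step 9: shift /. Stack=[E + T /] ptr=4 lookahead=num remaining=[num / num $]
Step 10: shift num. Stack=[E + T / num] ptr=5 lookahead=/ remaining=[/ num $]
Step 11: reduce F->num. Stack=[E + T / F] ptr=5 lookahead=/ remaining=[/ num $]
Step 12: reduce T->T / F. Stack=[E + T] ptr=5 lookahead=/ remaining=[/ num $]
Step 13: shift /. Stack=[E + T /] ptr=6 lookahead=num remaining=[num $]
Step 14: shift num. Stack=[E + T / num] ptr=7 lookahead=$ remaining=[$]
Step 15: reduce F->num. Stack=[E + T / F] ptr=7 lookahead=$ remaining=[$]
Step 16: reduce T->T / F. Stack=[E + T] ptr=7 lookahead=$ remaining=[$]
Step 17: reduce E->E + T. Stack=[E] ptr=7 lookahead=$ remaining=[$]
Step 18: accept. Stack=[E] ptr=7 lookahead=$ remaining=[$]

Answer: 4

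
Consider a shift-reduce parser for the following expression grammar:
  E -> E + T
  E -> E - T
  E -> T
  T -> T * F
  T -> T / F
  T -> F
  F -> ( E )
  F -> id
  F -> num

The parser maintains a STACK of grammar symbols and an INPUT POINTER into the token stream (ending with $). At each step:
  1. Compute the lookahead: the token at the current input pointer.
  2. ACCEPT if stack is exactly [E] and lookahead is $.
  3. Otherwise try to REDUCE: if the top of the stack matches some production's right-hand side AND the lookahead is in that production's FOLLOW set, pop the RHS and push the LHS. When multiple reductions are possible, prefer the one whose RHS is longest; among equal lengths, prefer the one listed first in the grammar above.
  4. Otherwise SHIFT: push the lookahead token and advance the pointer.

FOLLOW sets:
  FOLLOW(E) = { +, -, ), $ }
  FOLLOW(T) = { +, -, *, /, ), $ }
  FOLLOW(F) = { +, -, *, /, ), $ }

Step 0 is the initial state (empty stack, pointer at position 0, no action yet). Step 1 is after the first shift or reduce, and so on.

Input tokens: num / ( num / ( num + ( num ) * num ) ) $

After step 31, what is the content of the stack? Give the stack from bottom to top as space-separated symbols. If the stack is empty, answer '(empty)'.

Step 1: shift num. Stack=[num] ptr=1 lookahead=/ remaining=[/ ( num / ( num + ( num ) * num ) ) $]
Step 2: reduce F->num. Stack=[F] ptr=1 lookahead=/ remaining=[/ ( num / ( num + ( num ) * num ) ) $]
Step 3: reduce T->F. Stack=[T] ptr=1 lookahead=/ remaining=[/ ( num / ( num + ( num ) * num ) ) $]
Step 4: shift /. Stack=[T /] ptr=2 lookahead=( remaining=[( num / ( num + ( num ) * num ) ) $]
Step 5: shift (. Stack=[T / (] ptr=3 lookahead=num remaining=[num / ( num + ( num ) * num ) ) $]
Step 6: shift num. Stack=[T / ( num] ptr=4 lookahead=/ remaining=[/ ( num + ( num ) * num ) ) $]
Step 7: reduce F->num. Stack=[T / ( F] ptr=4 lookahead=/ remaining=[/ ( num + ( num ) * num ) ) $]
Step 8: reduce T->F. Stack=[T / ( T] ptr=4 lookahead=/ remaining=[/ ( num + ( num ) * num ) ) $]
Step 9: shift /. Stack=[T / ( T /] ptr=5 lookahead=( remaining=[( num + ( num ) * num ) ) $]
Step 10: shift (. Stack=[T / ( T / (] ptr=6 lookahead=num remaining=[num + ( num ) * num ) ) $]
Step 11: shift num. Stack=[T / ( T / ( num] ptr=7 lookahead=+ remaining=[+ ( num ) * num ) ) $]
Step 12: reduce F->num. Stack=[T / ( T / ( F] ptr=7 lookahead=+ remaining=[+ ( num ) * num ) ) $]
Step 13: reduce T->F. Stack=[T / ( T / ( T] ptr=7 lookahead=+ remaining=[+ ( num ) * num ) ) $]
Step 14: reduce E->T. Stack=[T / ( T / ( E] ptr=7 lookahead=+ remaining=[+ ( num ) * num ) ) $]
Step 15: shift +. Stack=[T / ( T / ( E +] ptr=8 lookahead=( remaining=[( num ) * num ) ) $]
Step 16: shift (. Stack=[T / ( T / ( E + (] ptr=9 lookahead=num remaining=[num ) * num ) ) $]
Step 17: shift num. Stack=[T / ( T / ( E + ( num] ptr=10 lookahead=) remaining=[) * num ) ) $]
Step 18: reduce F->num. Stack=[T / ( T / ( E + ( F] ptr=10 lookahead=) remaining=[) * num ) ) $]
Step 19: reduce T->F. Stack=[T / ( T / ( E + ( T] ptr=10 lookahead=) remaining=[) * num ) ) $]
Step 20: reduce E->T. Stack=[T / ( T / ( E + ( E] ptr=10 lookahead=) remaining=[) * num ) ) $]
Step 21: shift ). Stack=[T / ( T / ( E + ( E )] ptr=11 lookahead=* remaining=[* num ) ) $]
Step 22: reduce F->( E ). Stack=[T / ( T / ( E + F] ptr=11 lookahead=* remaining=[* num ) ) $]
Step 23: reduce T->F. Stack=[T / ( T / ( E + T] ptr=11 lookahead=* remaining=[* num ) ) $]
Step 24: shift *. Stack=[T / ( T / ( E + T *] ptr=12 lookahead=num remaining=[num ) ) $]
Step 25: shift num. Stack=[T / ( T / ( E + T * num] ptr=13 lookahead=) remaining=[) ) $]
Step 26: reduce F->num. Stack=[T / ( T / ( E + T * F] ptr=13 lookahead=) remaining=[) ) $]
Step 27: reduce T->T * F. Stack=[T / ( T / ( E + T] ptr=13 lookahead=) remaining=[) ) $]
Step 28: reduce E->E + T. Stack=[T / ( T / ( E] ptr=13 lookahead=) remaining=[) ) $]
Step 29: shift ). Stack=[T / ( T / ( E )] ptr=14 lookahead=) remaining=[) $]
Step 30: reduce F->( E ). Stack=[T / ( T / F] ptr=14 lookahead=) remaining=[) $]
Step 31: reduce T->T / F. Stack=[T / ( T] ptr=14 lookahead=) remaining=[) $]

Answer: T / ( T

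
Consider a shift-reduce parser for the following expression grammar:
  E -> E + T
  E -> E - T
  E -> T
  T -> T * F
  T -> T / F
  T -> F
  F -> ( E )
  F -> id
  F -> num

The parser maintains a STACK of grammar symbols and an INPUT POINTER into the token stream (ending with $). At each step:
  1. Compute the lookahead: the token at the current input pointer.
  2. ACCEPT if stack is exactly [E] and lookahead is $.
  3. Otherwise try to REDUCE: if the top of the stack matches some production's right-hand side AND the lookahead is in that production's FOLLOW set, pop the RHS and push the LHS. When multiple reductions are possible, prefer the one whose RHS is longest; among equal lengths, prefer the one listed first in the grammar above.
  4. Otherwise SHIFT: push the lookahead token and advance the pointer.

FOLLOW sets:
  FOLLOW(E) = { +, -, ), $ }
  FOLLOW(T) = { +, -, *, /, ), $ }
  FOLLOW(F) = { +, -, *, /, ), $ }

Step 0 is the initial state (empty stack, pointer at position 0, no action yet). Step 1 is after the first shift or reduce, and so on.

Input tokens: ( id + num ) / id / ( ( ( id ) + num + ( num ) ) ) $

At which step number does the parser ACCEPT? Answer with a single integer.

Step 1: shift (. Stack=[(] ptr=1 lookahead=id remaining=[id + num ) / id / ( ( ( id ) + num + ( num ) ) ) $]
Step 2: shift id. Stack=[( id] ptr=2 lookahead=+ remaining=[+ num ) / id / ( ( ( id ) + num + ( num ) ) ) $]
Step 3: reduce F->id. Stack=[( F] ptr=2 lookahead=+ remaining=[+ num ) / id / ( ( ( id ) + num + ( num ) ) ) $]
Step 4: reduce T->F. Stack=[( T] ptr=2 lookahead=+ remaining=[+ num ) / id / ( ( ( id ) + num + ( num ) ) ) $]
Step 5: reduce E->T. Stack=[( E] ptr=2 lookahead=+ remaining=[+ num ) / id / ( ( ( id ) + num + ( num ) ) ) $]
Step 6: shift +. Stack=[( E +] ptr=3 lookahead=num remaining=[num ) / id / ( ( ( id ) + num + ( num ) ) ) $]
Step 7: shift num. Stack=[( E + num] ptr=4 lookahead=) remaining=[) / id / ( ( ( id ) + num + ( num ) ) ) $]
Step 8: reduce F->num. Stack=[( E + F] ptr=4 lookahead=) remaining=[) / id / ( ( ( id ) + num + ( num ) ) ) $]
Step 9: reduce T->F. Stack=[( E + T] ptr=4 lookahead=) remaining=[) / id / ( ( ( id ) + num + ( num ) ) ) $]
Step 10: reduce E->E + T. Stack=[( E] ptr=4 lookahead=) remaining=[) / id / ( ( ( id ) + num + ( num ) ) ) $]
Step 11: shift ). Stack=[( E )] ptr=5 lookahead=/ remaining=[/ id / ( ( ( id ) + num + ( num ) ) ) $]
Step 12: reduce F->( E ). Stack=[F] ptr=5 lookahead=/ remaining=[/ id / ( ( ( id ) + num + ( num ) ) ) $]
Step 13: reduce T->F. Stack=[T] ptr=5 lookahead=/ remaining=[/ id / ( ( ( id ) + num + ( num ) ) ) $]
Step 14: shift /. Stack=[T /] ptr=6 lookahead=id remaining=[id / ( ( ( id ) + num + ( num ) ) ) $]
Step 15: shift id. Stack=[T / id] ptr=7 lookahead=/ remaining=[/ ( ( ( id ) + num + ( num ) ) ) $]
Step 16: reduce F->id. Stack=[T / F] ptr=7 lookahead=/ remaining=[/ ( ( ( id ) + num + ( num ) ) ) $]
Step 17: reduce T->T / F. Stack=[T] ptr=7 lookahead=/ remaining=[/ ( ( ( id ) + num + ( num ) ) ) $]
Step 18: shift /. Stack=[T /] ptr=8 lookahead=( remaining=[( ( ( id ) + num + ( num ) ) ) $]
Step 19: shift (. Stack=[T / (] ptr=9 lookahead=( remaining=[( ( id ) + num + ( num ) ) ) $]
Step 20: shift (. Stack=[T / ( (] ptr=10 lookahead=( remaining=[( id ) + num + ( num ) ) ) $]
Step 21: shift (. Stack=[T / ( ( (] ptr=11 lookahead=id remaining=[id ) + num + ( num ) ) ) $]
Step 22: shift id. Stack=[T / ( ( ( id] ptr=12 lookahead=) remaining=[) + num + ( num ) ) ) $]
Step 23: reduce F->id. Stack=[T / ( ( ( F] ptr=12 lookahead=) remaining=[) + num + ( num ) ) ) $]
Step 24: reduce T->F. Stack=[T / ( ( ( T] ptr=12 lookahead=) remaining=[) + num + ( num ) ) ) $]
Step 25: reduce E->T. Stack=[T / ( ( ( E] ptr=12 lookahead=) remaining=[) + num + ( num ) ) ) $]
Step 26: shift ). Stack=[T / ( ( ( E )] ptr=13 lookahead=+ remaining=[+ num + ( num ) ) ) $]
Step 27: reduce F->( E ). Stack=[T / ( ( F] ptr=13 lookahead=+ remaining=[+ num + ( num ) ) ) $]
Step 28: reduce T->F. Stack=[T / ( ( T] ptr=13 lookahead=+ remaining=[+ num + ( num ) ) ) $]
Step 29: reduce E->T. Stack=[T / ( ( E] ptr=13 lookahead=+ remaining=[+ num + ( num ) ) ) $]
Step 30: shift +. Stack=[T / ( ( E +] ptr=14 lookahead=num remaining=[num + ( num ) ) ) $]
Step 31: shift num. Stack=[T / ( ( E + num] ptr=15 lookahead=+ remaining=[+ ( num ) ) ) $]
Step 32: reduce F->num. Stack=[T / ( ( E + F] ptr=15 lookahead=+ remaining=[+ ( num ) ) ) $]
Step 33: reduce T->F. Stack=[T / ( ( E + T] ptr=15 lookahead=+ remaining=[+ ( num ) ) ) $]
Step 34: reduce E->E + T. Stack=[T / ( ( E] ptr=15 lookahead=+ remaining=[+ ( num ) ) ) $]
Step 35: shift +. Stack=[T / ( ( E +] ptr=16 lookahead=( remaining=[( num ) ) ) $]
Step 36: shift (. Stack=[T / ( ( E + (] ptr=17 lookahead=num remaining=[num ) ) ) $]
Step 37: shift num. Stack=[T / ( ( E + ( num] ptr=18 lookahead=) remaining=[) ) ) $]
Step 38: reduce F->num. Stack=[T / ( ( E + ( F] ptr=18 lookahead=) remaining=[) ) ) $]
Step 39: reduce T->F. Stack=[T / ( ( E + ( T] ptr=18 lookahead=) remaining=[) ) ) $]
Step 40: reduce E->T. Stack=[T / ( ( E + ( E] ptr=18 lookahead=) remaining=[) ) ) $]
Step 41: shift ). Stack=[T / ( ( E + ( E )] ptr=19 lookahead=) remaining=[) ) $]
Step 42: reduce F->( E ). Stack=[T / ( ( E + F] ptr=19 lookahead=) remaining=[) ) $]
Step 43: reduce T->F. Stack=[T / ( ( E + T] ptr=19 lookahead=) remaining=[) ) $]
Step 44: reduce E->E + T. Stack=[T / ( ( E] ptr=19 lookahead=) remaining=[) ) $]
Step 45: shift ). Stack=[T / ( ( E )] ptr=20 lookahead=) remaining=[) $]
Step 46: reduce F->( E ). Stack=[T / ( F] ptr=20 lookahead=) remaining=[) $]
Step 47: reduce T->F. Stack=[T / ( T] ptr=20 lookahead=) remaining=[) $]
Step 48: reduce E->T. Stack=[T / ( E] ptr=20 lookahead=) remaining=[) $]
Step 49: shift ). Stack=[T / ( E )] ptr=21 lookahead=$ remaining=[$]
Step 50: reduce F->( E ). Stack=[T / F] ptr=21 lookahead=$ remaining=[$]
Step 51: reduce T->T / F. Stack=[T] ptr=21 lookahead=$ remaining=[$]
Step 52: reduce E->T. Stack=[E] ptr=21 lookahead=$ remaining=[$]
Step 53: accept. Stack=[E] ptr=21 lookahead=$ remaining=[$]

Answer: 53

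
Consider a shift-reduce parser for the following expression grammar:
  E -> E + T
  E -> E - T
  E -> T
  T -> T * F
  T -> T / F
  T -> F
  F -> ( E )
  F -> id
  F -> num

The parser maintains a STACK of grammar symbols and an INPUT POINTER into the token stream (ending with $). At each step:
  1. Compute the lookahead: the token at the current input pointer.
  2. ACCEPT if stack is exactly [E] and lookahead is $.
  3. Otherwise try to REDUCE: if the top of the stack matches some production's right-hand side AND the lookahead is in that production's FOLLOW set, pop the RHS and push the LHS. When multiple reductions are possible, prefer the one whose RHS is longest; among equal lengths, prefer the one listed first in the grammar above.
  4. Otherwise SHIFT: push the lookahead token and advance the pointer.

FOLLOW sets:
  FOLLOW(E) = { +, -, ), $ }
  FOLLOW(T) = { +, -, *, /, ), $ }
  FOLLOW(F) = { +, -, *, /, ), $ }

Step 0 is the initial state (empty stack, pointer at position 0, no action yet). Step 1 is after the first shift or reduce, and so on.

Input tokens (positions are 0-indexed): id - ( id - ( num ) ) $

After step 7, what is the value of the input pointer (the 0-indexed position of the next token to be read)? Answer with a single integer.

Answer: 4

Derivation:
Step 1: shift id. Stack=[id] ptr=1 lookahead=- remaining=[- ( id - ( num ) ) $]
Step 2: reduce F->id. Stack=[F] ptr=1 lookahead=- remaining=[- ( id - ( num ) ) $]
Step 3: reduce T->F. Stack=[T] ptr=1 lookahead=- remaining=[- ( id - ( num ) ) $]
Step 4: reduce E->T. Stack=[E] ptr=1 lookahead=- remaining=[- ( id - ( num ) ) $]
Step 5: shift -. Stack=[E -] ptr=2 lookahead=( remaining=[( id - ( num ) ) $]
Step 6: shift (. Stack=[E - (] ptr=3 lookahead=id remaining=[id - ( num ) ) $]
Step 7: shift id. Stack=[E - ( id] ptr=4 lookahead=- remaining=[- ( num ) ) $]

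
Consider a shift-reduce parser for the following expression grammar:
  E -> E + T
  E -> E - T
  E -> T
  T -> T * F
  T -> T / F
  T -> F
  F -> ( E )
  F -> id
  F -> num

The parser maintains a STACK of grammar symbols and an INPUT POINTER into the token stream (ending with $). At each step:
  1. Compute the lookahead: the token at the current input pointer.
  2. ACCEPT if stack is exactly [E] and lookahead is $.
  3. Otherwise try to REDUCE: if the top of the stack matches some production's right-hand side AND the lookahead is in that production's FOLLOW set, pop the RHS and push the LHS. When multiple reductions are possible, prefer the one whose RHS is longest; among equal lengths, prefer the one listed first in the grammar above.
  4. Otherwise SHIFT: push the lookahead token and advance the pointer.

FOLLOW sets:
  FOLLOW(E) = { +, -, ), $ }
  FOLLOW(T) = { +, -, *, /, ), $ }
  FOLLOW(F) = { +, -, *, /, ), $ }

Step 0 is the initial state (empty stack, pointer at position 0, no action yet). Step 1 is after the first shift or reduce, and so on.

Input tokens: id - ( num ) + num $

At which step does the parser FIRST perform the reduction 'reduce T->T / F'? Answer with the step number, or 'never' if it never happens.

Step 1: shift id. Stack=[id] ptr=1 lookahead=- remaining=[- ( num ) + num $]
Step 2: reduce F->id. Stack=[F] ptr=1 lookahead=- remaining=[- ( num ) + num $]
Step 3: reduce T->F. Stack=[T] ptr=1 lookahead=- remaining=[- ( num ) + num $]
Step 4: reduce E->T. Stack=[E] ptr=1 lookahead=- remaining=[- ( num ) + num $]
Step 5: shift -. Stack=[E -] ptr=2 lookahead=( remaining=[( num ) + num $]
Step 6: shift (. Stack=[E - (] ptr=3 lookahead=num remaining=[num ) + num $]
Step 7: shift num. Stack=[E - ( num] ptr=4 lookahead=) remaining=[) + num $]
Step 8: reduce F->num. Stack=[E - ( F] ptr=4 lookahead=) remaining=[) + num $]
Step 9: reduce T->F. Stack=[E - ( T] ptr=4 lookahead=) remaining=[) + num $]
Step 10: reduce E->T. Stack=[E - ( E] ptr=4 lookahead=) remaining=[) + num $]
Step 11: shift ). Stack=[E - ( E )] ptr=5 lookahead=+ remaining=[+ num $]
Step 12: reduce F->( E ). Stack=[E - F] ptr=5 lookahead=+ remaining=[+ num $]
Step 13: reduce T->F. Stack=[E - T] ptr=5 lookahead=+ remaining=[+ num $]
Step 14: reduce E->E - T. Stack=[E] ptr=5 lookahead=+ remaining=[+ num $]
Step 15: shift +. Stack=[E +] ptr=6 lookahead=num remaining=[num $]
Step 16: shift num. Stack=[E + num] ptr=7 lookahead=$ remaining=[$]
Step 17: reduce F->num. Stack=[E + F] ptr=7 lookahead=$ remaining=[$]
Step 18: reduce T->F. Stack=[E + T] ptr=7 lookahead=$ remaining=[$]
Step 19: reduce E->E + T. Stack=[E] ptr=7 lookahead=$ remaining=[$]
Step 20: accept. Stack=[E] ptr=7 lookahead=$ remaining=[$]

Answer: never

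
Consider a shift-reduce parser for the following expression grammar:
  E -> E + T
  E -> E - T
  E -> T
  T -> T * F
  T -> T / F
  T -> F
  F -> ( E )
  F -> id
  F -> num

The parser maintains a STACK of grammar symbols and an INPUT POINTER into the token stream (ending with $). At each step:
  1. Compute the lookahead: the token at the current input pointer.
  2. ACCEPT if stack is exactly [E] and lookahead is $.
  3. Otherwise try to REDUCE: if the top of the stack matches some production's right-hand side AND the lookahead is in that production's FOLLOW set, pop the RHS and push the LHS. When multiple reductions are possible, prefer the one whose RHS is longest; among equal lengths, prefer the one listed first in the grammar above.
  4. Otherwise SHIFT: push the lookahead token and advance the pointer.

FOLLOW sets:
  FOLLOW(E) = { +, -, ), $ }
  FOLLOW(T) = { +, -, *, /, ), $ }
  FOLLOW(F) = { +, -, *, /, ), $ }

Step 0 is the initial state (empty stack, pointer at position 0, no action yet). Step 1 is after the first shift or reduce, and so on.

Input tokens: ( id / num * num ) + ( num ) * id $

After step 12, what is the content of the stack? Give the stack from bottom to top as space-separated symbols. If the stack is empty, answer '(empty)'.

Step 1: shift (. Stack=[(] ptr=1 lookahead=id remaining=[id / num * num ) + ( num ) * id $]
Step 2: shift id. Stack=[( id] ptr=2 lookahead=/ remaining=[/ num * num ) + ( num ) * id $]
Step 3: reduce F->id. Stack=[( F] ptr=2 lookahead=/ remaining=[/ num * num ) + ( num ) * id $]
Step 4: reduce T->F. Stack=[( T] ptr=2 lookahead=/ remaining=[/ num * num ) + ( num ) * id $]
Step 5: shift /. Stack=[( T /] ptr=3 lookahead=num remaining=[num * num ) + ( num ) * id $]
Step 6: shift num. Stack=[( T / num] ptr=4 lookahead=* remaining=[* num ) + ( num ) * id $]
Step 7: reduce F->num. Stack=[( T / F] ptr=4 lookahead=* remaining=[* num ) + ( num ) * id $]
Step 8: reduce T->T / F. Stack=[( T] ptr=4 lookahead=* remaining=[* num ) + ( num ) * id $]
Step 9: shift *. Stack=[( T *] ptr=5 lookahead=num remaining=[num ) + ( num ) * id $]
Step 10: shift num. Stack=[( T * num] ptr=6 lookahead=) remaining=[) + ( num ) * id $]
Step 11: reduce F->num. Stack=[( T * F] ptr=6 lookahead=) remaining=[) + ( num ) * id $]
Step 12: reduce T->T * F. Stack=[( T] ptr=6 lookahead=) remaining=[) + ( num ) * id $]

Answer: ( T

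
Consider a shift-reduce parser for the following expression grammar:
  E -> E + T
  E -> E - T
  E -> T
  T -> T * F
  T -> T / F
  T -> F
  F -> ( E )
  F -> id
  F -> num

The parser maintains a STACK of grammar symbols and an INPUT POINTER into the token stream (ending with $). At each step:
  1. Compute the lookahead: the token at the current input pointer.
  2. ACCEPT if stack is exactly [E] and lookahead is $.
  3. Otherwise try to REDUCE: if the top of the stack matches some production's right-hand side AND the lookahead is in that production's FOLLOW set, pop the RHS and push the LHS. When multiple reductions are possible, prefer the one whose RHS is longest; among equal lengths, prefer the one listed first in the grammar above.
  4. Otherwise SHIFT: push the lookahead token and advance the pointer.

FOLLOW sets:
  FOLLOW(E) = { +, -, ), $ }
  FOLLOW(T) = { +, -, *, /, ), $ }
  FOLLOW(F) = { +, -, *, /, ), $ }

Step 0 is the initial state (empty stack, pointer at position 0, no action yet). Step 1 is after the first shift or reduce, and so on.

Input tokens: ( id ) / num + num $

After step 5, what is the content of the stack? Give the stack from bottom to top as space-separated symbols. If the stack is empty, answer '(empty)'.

Step 1: shift (. Stack=[(] ptr=1 lookahead=id remaining=[id ) / num + num $]
Step 2: shift id. Stack=[( id] ptr=2 lookahead=) remaining=[) / num + num $]
Step 3: reduce F->id. Stack=[( F] ptr=2 lookahead=) remaining=[) / num + num $]
Step 4: reduce T->F. Stack=[( T] ptr=2 lookahead=) remaining=[) / num + num $]
Step 5: reduce E->T. Stack=[( E] ptr=2 lookahead=) remaining=[) / num + num $]

Answer: ( E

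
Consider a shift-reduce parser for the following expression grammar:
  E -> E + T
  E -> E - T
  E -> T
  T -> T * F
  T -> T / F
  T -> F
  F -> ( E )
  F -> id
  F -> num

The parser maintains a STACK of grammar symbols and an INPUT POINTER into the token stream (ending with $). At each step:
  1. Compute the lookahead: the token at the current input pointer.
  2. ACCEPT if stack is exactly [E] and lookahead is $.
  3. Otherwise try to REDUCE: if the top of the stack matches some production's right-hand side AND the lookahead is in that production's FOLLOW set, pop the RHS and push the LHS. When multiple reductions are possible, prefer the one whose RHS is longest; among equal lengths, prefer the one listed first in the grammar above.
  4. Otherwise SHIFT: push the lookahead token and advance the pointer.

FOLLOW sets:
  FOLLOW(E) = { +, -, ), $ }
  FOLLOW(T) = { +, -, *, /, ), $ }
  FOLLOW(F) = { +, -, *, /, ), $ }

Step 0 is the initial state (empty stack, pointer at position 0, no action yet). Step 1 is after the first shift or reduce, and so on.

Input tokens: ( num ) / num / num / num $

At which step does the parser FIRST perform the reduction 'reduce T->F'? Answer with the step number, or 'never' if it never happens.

Step 1: shift (. Stack=[(] ptr=1 lookahead=num remaining=[num ) / num / num / num $]
Step 2: shift num. Stack=[( num] ptr=2 lookahead=) remaining=[) / num / num / num $]
Step 3: reduce F->num. Stack=[( F] ptr=2 lookahead=) remaining=[) / num / num / num $]
Step 4: reduce T->F. Stack=[( T] ptr=2 lookahead=) remaining=[) / num / num / num $]

Answer: 4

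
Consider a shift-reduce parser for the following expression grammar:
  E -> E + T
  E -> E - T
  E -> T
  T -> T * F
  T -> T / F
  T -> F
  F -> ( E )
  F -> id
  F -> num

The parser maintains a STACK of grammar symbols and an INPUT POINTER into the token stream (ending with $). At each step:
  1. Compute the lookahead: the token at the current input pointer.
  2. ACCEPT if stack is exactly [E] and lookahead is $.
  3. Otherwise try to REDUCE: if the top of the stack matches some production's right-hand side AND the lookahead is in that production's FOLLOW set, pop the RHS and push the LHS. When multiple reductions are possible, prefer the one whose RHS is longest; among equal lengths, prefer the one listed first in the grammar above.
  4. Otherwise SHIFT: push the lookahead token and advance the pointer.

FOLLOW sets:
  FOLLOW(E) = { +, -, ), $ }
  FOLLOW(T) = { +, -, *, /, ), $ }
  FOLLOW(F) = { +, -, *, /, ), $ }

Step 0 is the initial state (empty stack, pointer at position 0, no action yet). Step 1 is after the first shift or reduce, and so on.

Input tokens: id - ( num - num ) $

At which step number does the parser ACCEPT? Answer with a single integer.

Step 1: shift id. Stack=[id] ptr=1 lookahead=- remaining=[- ( num - num ) $]
Step 2: reduce F->id. Stack=[F] ptr=1 lookahead=- remaining=[- ( num - num ) $]
Step 3: reduce T->F. Stack=[T] ptr=1 lookahead=- remaining=[- ( num - num ) $]
Step 4: reduce E->T. Stack=[E] ptr=1 lookahead=- remaining=[- ( num - num ) $]
Step 5: shift -. Stack=[E -] ptr=2 lookahead=( remaining=[( num - num ) $]
Step 6: shift (. Stack=[E - (] ptr=3 lookahead=num remaining=[num - num ) $]
Step 7: shift num. Stack=[E - ( num] ptr=4 lookahead=- remaining=[- num ) $]
Step 8: reduce F->num. Stack=[E - ( F] ptr=4 lookahead=- remaining=[- num ) $]
Step 9: reduce T->F. Stack=[E - ( T] ptr=4 lookahead=- remaining=[- num ) $]
Step 10: reduce E->T. Stack=[E - ( E] ptr=4 lookahead=- remaining=[- num ) $]
Step 11: shift -. Stack=[E - ( E -] ptr=5 lookahead=num remaining=[num ) $]
Step 12: shift num. Stack=[E - ( E - num] ptr=6 lookahead=) remaining=[) $]
Step 13: reduce F->num. Stack=[E - ( E - F] ptr=6 lookahead=) remaining=[) $]
Step 14: reduce T->F. Stack=[E - ( E - T] ptr=6 lookahead=) remaining=[) $]
Step 15: reduce E->E - T. Stack=[E - ( E] ptr=6 lookahead=) remaining=[) $]
Step 16: shift ). Stack=[E - ( E )] ptr=7 lookahead=$ remaining=[$]
Step 17: reduce F->( E ). Stack=[E - F] ptr=7 lookahead=$ remaining=[$]
Step 18: reduce T->F. Stack=[E - T] ptr=7 lookahead=$ remaining=[$]
Step 19: reduce E->E - T. Stack=[E] ptr=7 lookahead=$ remaining=[$]
Step 20: accept. Stack=[E] ptr=7 lookahead=$ remaining=[$]

Answer: 20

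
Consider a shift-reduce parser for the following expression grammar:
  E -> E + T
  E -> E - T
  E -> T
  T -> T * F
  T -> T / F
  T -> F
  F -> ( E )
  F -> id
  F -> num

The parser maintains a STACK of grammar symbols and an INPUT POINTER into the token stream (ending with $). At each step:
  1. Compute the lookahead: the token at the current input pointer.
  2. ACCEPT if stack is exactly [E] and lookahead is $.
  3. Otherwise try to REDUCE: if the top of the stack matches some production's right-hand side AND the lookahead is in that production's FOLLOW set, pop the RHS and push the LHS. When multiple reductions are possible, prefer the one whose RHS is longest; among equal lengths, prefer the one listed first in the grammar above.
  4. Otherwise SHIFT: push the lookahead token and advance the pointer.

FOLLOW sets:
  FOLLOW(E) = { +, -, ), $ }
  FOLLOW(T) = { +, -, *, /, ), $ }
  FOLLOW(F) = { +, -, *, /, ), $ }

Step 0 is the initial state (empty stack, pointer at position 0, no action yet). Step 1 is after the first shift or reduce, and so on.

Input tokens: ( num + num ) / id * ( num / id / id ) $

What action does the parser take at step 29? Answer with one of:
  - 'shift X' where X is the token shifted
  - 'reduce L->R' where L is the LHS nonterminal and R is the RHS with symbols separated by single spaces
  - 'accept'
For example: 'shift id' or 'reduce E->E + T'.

Answer: reduce F->id

Derivation:
Step 1: shift (. Stack=[(] ptr=1 lookahead=num remaining=[num + num ) / id * ( num / id / id ) $]
Step 2: shift num. Stack=[( num] ptr=2 lookahead=+ remaining=[+ num ) / id * ( num / id / id ) $]
Step 3: reduce F->num. Stack=[( F] ptr=2 lookahead=+ remaining=[+ num ) / id * ( num / id / id ) $]
Step 4: reduce T->F. Stack=[( T] ptr=2 lookahead=+ remaining=[+ num ) / id * ( num / id / id ) $]
Step 5: reduce E->T. Stack=[( E] ptr=2 lookahead=+ remaining=[+ num ) / id * ( num / id / id ) $]
Step 6: shift +. Stack=[( E +] ptr=3 lookahead=num remaining=[num ) / id * ( num / id / id ) $]
Step 7: shift num. Stack=[( E + num] ptr=4 lookahead=) remaining=[) / id * ( num / id / id ) $]
Step 8: reduce F->num. Stack=[( E + F] ptr=4 lookahead=) remaining=[) / id * ( num / id / id ) $]
Step 9: reduce T->F. Stack=[( E + T] ptr=4 lookahead=) remaining=[) / id * ( num / id / id ) $]
Step 10: reduce E->E + T. Stack=[( E] ptr=4 lookahead=) remaining=[) / id * ( num / id / id ) $]
Step 11: shift ). Stack=[( E )] ptr=5 lookahead=/ remaining=[/ id * ( num / id / id ) $]
Step 12: reduce F->( E ). Stack=[F] ptr=5 lookahead=/ remaining=[/ id * ( num / id / id ) $]
Step 13: reduce T->F. Stack=[T] ptr=5 lookahead=/ remaining=[/ id * ( num / id / id ) $]
Step 14: shift /. Stack=[T /] ptr=6 lookahead=id remaining=[id * ( num / id / id ) $]
Step 15: shift id. Stack=[T / id] ptr=7 lookahead=* remaining=[* ( num / id / id ) $]
Step 16: reduce F->id. Stack=[T / F] ptr=7 lookahead=* remaining=[* ( num / id / id ) $]
Step 17: reduce T->T / F. Stack=[T] ptr=7 lookahead=* remaining=[* ( num / id / id ) $]
Step 18: shift *. Stack=[T *] ptr=8 lookahead=( remaining=[( num / id / id ) $]
Step 19: shift (. Stack=[T * (] ptr=9 lookahead=num remaining=[num / id / id ) $]
Step 20: shift num. Stack=[T * ( num] ptr=10 lookahead=/ remaining=[/ id / id ) $]
Step 21: reduce F->num. Stack=[T * ( F] ptr=10 lookahead=/ remaining=[/ id / id ) $]
Step 22: reduce T->F. Stack=[T * ( T] ptr=10 lookahead=/ remaining=[/ id / id ) $]
Step 23: shift /. Stack=[T * ( T /] ptr=11 lookahead=id remaining=[id / id ) $]
Step 24: shift id. Stack=[T * ( T / id] ptr=12 lookahead=/ remaining=[/ id ) $]
Step 25: reduce F->id. Stack=[T * ( T / F] ptr=12 lookahead=/ remaining=[/ id ) $]
Step 26: reduce T->T / F. Stack=[T * ( T] ptr=12 lookahead=/ remaining=[/ id ) $]
Step 27: shift /. Stack=[T * ( T /] ptr=13 lookahead=id remaining=[id ) $]
Step 28: shift id. Stack=[T * ( T / id] ptr=14 lookahead=) remaining=[) $]
Step 29: reduce F->id. Stack=[T * ( T / F] ptr=14 lookahead=) remaining=[) $]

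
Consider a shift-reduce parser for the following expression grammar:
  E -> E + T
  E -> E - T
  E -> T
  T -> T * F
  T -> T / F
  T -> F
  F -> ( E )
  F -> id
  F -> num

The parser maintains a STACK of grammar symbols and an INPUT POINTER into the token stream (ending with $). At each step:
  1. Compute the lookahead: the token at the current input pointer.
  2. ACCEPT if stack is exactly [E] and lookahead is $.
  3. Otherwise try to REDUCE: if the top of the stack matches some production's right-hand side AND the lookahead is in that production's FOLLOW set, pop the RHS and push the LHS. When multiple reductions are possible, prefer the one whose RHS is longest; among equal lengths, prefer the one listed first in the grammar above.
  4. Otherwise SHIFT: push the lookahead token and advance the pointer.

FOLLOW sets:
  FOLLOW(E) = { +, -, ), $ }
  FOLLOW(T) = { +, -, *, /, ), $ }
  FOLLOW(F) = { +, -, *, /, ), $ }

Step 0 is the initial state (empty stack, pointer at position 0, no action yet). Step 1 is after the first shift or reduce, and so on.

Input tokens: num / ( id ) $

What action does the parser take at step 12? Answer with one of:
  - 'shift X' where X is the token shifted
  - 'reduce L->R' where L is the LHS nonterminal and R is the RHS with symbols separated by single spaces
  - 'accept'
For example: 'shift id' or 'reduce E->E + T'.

Step 1: shift num. Stack=[num] ptr=1 lookahead=/ remaining=[/ ( id ) $]
Step 2: reduce F->num. Stack=[F] ptr=1 lookahead=/ remaining=[/ ( id ) $]
Step 3: reduce T->F. Stack=[T] ptr=1 lookahead=/ remaining=[/ ( id ) $]
Step 4: shift /. Stack=[T /] ptr=2 lookahead=( remaining=[( id ) $]
Step 5: shift (. Stack=[T / (] ptr=3 lookahead=id remaining=[id ) $]
Step 6: shift id. Stack=[T / ( id] ptr=4 lookahead=) remaining=[) $]
Step 7: reduce F->id. Stack=[T / ( F] ptr=4 lookahead=) remaining=[) $]
Step 8: reduce T->F. Stack=[T / ( T] ptr=4 lookahead=) remaining=[) $]
Step 9: reduce E->T. Stack=[T / ( E] ptr=4 lookahead=) remaining=[) $]
Step 10: shift ). Stack=[T / ( E )] ptr=5 lookahead=$ remaining=[$]
Step 11: reduce F->( E ). Stack=[T / F] ptr=5 lookahead=$ remaining=[$]
Step 12: reduce T->T / F. Stack=[T] ptr=5 lookahead=$ remaining=[$]

Answer: reduce T->T / F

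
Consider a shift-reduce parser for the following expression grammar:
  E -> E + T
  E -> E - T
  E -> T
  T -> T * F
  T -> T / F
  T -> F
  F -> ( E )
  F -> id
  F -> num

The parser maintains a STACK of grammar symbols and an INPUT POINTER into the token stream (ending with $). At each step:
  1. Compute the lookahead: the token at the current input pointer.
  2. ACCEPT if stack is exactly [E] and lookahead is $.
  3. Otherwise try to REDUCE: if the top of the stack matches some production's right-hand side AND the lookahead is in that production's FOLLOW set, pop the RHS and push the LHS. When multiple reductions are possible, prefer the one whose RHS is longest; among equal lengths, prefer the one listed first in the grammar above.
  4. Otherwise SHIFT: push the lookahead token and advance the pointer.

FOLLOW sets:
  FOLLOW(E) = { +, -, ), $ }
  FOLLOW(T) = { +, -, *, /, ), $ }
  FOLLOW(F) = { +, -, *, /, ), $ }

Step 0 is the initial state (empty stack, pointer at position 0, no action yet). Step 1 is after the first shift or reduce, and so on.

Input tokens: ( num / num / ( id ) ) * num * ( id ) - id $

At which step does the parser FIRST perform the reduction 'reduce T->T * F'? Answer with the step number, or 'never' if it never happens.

Answer: 25

Derivation:
Step 1: shift (. Stack=[(] ptr=1 lookahead=num remaining=[num / num / ( id ) ) * num * ( id ) - id $]
Step 2: shift num. Stack=[( num] ptr=2 lookahead=/ remaining=[/ num / ( id ) ) * num * ( id ) - id $]
Step 3: reduce F->num. Stack=[( F] ptr=2 lookahead=/ remaining=[/ num / ( id ) ) * num * ( id ) - id $]
Step 4: reduce T->F. Stack=[( T] ptr=2 lookahead=/ remaining=[/ num / ( id ) ) * num * ( id ) - id $]
Step 5: shift /. Stack=[( T /] ptr=3 lookahead=num remaining=[num / ( id ) ) * num * ( id ) - id $]
Step 6: shift num. Stack=[( T / num] ptr=4 lookahead=/ remaining=[/ ( id ) ) * num * ( id ) - id $]
Step 7: reduce F->num. Stack=[( T / F] ptr=4 lookahead=/ remaining=[/ ( id ) ) * num * ( id ) - id $]
Step 8: reduce T->T / F. Stack=[( T] ptr=4 lookahead=/ remaining=[/ ( id ) ) * num * ( id ) - id $]
Step 9: shift /. Stack=[( T /] ptr=5 lookahead=( remaining=[( id ) ) * num * ( id ) - id $]
Step 10: shift (. Stack=[( T / (] ptr=6 lookahead=id remaining=[id ) ) * num * ( id ) - id $]
Step 11: shift id. Stack=[( T / ( id] ptr=7 lookahead=) remaining=[) ) * num * ( id ) - id $]
Step 12: reduce F->id. Stack=[( T / ( F] ptr=7 lookahead=) remaining=[) ) * num * ( id ) - id $]
Step 13: reduce T->F. Stack=[( T / ( T] ptr=7 lookahead=) remaining=[) ) * num * ( id ) - id $]
Step 14: reduce E->T. Stack=[( T / ( E] ptr=7 lookahead=) remaining=[) ) * num * ( id ) - id $]
Step 15: shift ). Stack=[( T / ( E )] ptr=8 lookahead=) remaining=[) * num * ( id ) - id $]
Step 16: reduce F->( E ). Stack=[( T / F] ptr=8 lookahead=) remaining=[) * num * ( id ) - id $]
Step 17: reduce T->T / F. Stack=[( T] ptr=8 lookahead=) remaining=[) * num * ( id ) - id $]
Step 18: reduce E->T. Stack=[( E] ptr=8 lookahead=) remaining=[) * num * ( id ) - id $]
Step 19: shift ). Stack=[( E )] ptr=9 lookahead=* remaining=[* num * ( id ) - id $]
Step 20: reduce F->( E ). Stack=[F] ptr=9 lookahead=* remaining=[* num * ( id ) - id $]
Step 21: reduce T->F. Stack=[T] ptr=9 lookahead=* remaining=[* num * ( id ) - id $]
Step 22: shift *. Stack=[T *] ptr=10 lookahead=num remaining=[num * ( id ) - id $]
Step 23: shift num. Stack=[T * num] ptr=11 lookahead=* remaining=[* ( id ) - id $]
Step 24: reduce F->num. Stack=[T * F] ptr=11 lookahead=* remaining=[* ( id ) - id $]
Step 25: reduce T->T * F. Stack=[T] ptr=11 lookahead=* remaining=[* ( id ) - id $]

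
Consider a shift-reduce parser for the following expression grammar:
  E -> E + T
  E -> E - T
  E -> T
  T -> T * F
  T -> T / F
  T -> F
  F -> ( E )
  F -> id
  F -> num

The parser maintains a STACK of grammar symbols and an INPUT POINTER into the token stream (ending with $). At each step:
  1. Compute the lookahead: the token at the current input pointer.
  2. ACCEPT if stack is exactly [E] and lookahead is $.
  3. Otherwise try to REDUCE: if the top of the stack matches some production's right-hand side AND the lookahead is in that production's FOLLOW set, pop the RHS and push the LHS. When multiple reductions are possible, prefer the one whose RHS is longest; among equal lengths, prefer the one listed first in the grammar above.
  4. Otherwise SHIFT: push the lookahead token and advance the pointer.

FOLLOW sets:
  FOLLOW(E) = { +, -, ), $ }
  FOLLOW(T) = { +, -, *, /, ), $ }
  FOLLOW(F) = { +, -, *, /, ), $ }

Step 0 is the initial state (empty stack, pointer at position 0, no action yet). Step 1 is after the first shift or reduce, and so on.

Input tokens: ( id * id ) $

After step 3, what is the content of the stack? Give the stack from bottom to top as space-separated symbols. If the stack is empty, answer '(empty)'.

Step 1: shift (. Stack=[(] ptr=1 lookahead=id remaining=[id * id ) $]
Step 2: shift id. Stack=[( id] ptr=2 lookahead=* remaining=[* id ) $]
Step 3: reduce F->id. Stack=[( F] ptr=2 lookahead=* remaining=[* id ) $]

Answer: ( F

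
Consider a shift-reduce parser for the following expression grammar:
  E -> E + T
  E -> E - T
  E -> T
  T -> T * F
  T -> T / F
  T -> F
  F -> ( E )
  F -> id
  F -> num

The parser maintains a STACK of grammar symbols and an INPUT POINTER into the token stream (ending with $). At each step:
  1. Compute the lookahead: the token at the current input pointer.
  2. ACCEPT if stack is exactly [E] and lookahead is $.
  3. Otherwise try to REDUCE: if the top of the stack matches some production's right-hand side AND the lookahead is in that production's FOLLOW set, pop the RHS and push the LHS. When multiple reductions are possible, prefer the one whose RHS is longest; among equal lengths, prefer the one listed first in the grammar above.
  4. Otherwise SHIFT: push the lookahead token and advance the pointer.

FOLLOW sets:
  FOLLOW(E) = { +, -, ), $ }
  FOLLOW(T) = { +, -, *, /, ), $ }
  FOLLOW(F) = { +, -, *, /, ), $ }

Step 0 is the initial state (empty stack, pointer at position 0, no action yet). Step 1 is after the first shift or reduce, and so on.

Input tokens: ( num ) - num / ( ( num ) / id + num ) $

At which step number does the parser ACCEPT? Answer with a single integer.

Step 1: shift (. Stack=[(] ptr=1 lookahead=num remaining=[num ) - num / ( ( num ) / id + num ) $]
Step 2: shift num. Stack=[( num] ptr=2 lookahead=) remaining=[) - num / ( ( num ) / id + num ) $]
Step 3: reduce F->num. Stack=[( F] ptr=2 lookahead=) remaining=[) - num / ( ( num ) / id + num ) $]
Step 4: reduce T->F. Stack=[( T] ptr=2 lookahead=) remaining=[) - num / ( ( num ) / id + num ) $]
Step 5: reduce E->T. Stack=[( E] ptr=2 lookahead=) remaining=[) - num / ( ( num ) / id + num ) $]
Step 6: shift ). Stack=[( E )] ptr=3 lookahead=- remaining=[- num / ( ( num ) / id + num ) $]
Step 7: reduce F->( E ). Stack=[F] ptr=3 lookahead=- remaining=[- num / ( ( num ) / id + num ) $]
Step 8: reduce T->F. Stack=[T] ptr=3 lookahead=- remaining=[- num / ( ( num ) / id + num ) $]
Step 9: reduce E->T. Stack=[E] ptr=3 lookahead=- remaining=[- num / ( ( num ) / id + num ) $]
Step 10: shift -. Stack=[E -] ptr=4 lookahead=num remaining=[num / ( ( num ) / id + num ) $]
Step 11: shift num. Stack=[E - num] ptr=5 lookahead=/ remaining=[/ ( ( num ) / id + num ) $]
Step 12: reduce F->num. Stack=[E - F] ptr=5 lookahead=/ remaining=[/ ( ( num ) / id + num ) $]
Step 13: reduce T->F. Stack=[E - T] ptr=5 lookahead=/ remaining=[/ ( ( num ) / id + num ) $]
Step 14: shift /. Stack=[E - T /] ptr=6 lookahead=( remaining=[( ( num ) / id + num ) $]
Step 15: shift (. Stack=[E - T / (] ptr=7 lookahead=( remaining=[( num ) / id + num ) $]
Step 16: shift (. Stack=[E - T / ( (] ptr=8 lookahead=num remaining=[num ) / id + num ) $]
Step 17: shift num. Stack=[E - T / ( ( num] ptr=9 lookahead=) remaining=[) / id + num ) $]
Step 18: reduce F->num. Stack=[E - T / ( ( F] ptr=9 lookahead=) remaining=[) / id + num ) $]
Step 19: reduce T->F. Stack=[E - T / ( ( T] ptr=9 lookahead=) remaining=[) / id + num ) $]
Step 20: reduce E->T. Stack=[E - T / ( ( E] ptr=9 lookahead=) remaining=[) / id + num ) $]
Step 21: shift ). Stack=[E - T / ( ( E )] ptr=10 lookahead=/ remaining=[/ id + num ) $]
Step 22: reduce F->( E ). Stack=[E - T / ( F] ptr=10 lookahead=/ remaining=[/ id + num ) $]
Step 23: reduce T->F. Stack=[E - T / ( T] ptr=10 lookahead=/ remaining=[/ id + num ) $]
Step 24: shift /. Stack=[E - T / ( T /] ptr=11 lookahead=id remaining=[id + num ) $]
Step 25: shift id. Stack=[E - T / ( T / id] ptr=12 lookahead=+ remaining=[+ num ) $]
Step 26: reduce F->id. Stack=[E - T / ( T / F] ptr=12 lookahead=+ remaining=[+ num ) $]
Step 27: reduce T->T / F. Stack=[E - T / ( T] ptr=12 lookahead=+ remaining=[+ num ) $]
Step 28: reduce E->T. Stack=[E - T / ( E] ptr=12 lookahead=+ remaining=[+ num ) $]
Step 29: shift +. Stack=[E - T / ( E +] ptr=13 lookahead=num remaining=[num ) $]
Step 30: shift num. Stack=[E - T / ( E + num] ptr=14 lookahead=) remaining=[) $]
Step 31: reduce F->num. Stack=[E - T / ( E + F] ptr=14 lookahead=) remaining=[) $]
Step 32: reduce T->F. Stack=[E - T / ( E + T] ptr=14 lookahead=) remaining=[) $]
Step 33: reduce E->E + T. Stack=[E - T / ( E] ptr=14 lookahead=) remaining=[) $]
Step 34: shift ). Stack=[E - T / ( E )] ptr=15 lookahead=$ remaining=[$]
Step 35: reduce F->( E ). Stack=[E - T / F] ptr=15 lookahead=$ remaining=[$]
Step 36: reduce T->T / F. Stack=[E - T] ptr=15 lookahead=$ remaining=[$]
Step 37: reduce E->E - T. Stack=[E] ptr=15 lookahead=$ remaining=[$]
Step 38: accept. Stack=[E] ptr=15 lookahead=$ remaining=[$]

Answer: 38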